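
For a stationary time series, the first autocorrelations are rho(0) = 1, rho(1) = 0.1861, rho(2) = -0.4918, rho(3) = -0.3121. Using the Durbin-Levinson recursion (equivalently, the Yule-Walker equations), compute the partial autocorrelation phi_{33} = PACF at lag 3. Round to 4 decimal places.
\phi_{33} = -0.1020

The PACF at lag k is phi_{kk}, the last component of the solution
to the Yule-Walker system G_k phi = r_k where
  (G_k)_{ij} = rho(|i - j|), (r_k)_i = rho(i), i,j = 1..k.
Equivalently, Durbin-Levinson gives phi_{kk} iteratively:
  phi_{11} = rho(1)
  phi_{kk} = [rho(k) - sum_{j=1..k-1} phi_{k-1,j} rho(k-j)]
            / [1 - sum_{j=1..k-1} phi_{k-1,j} rho(j)],
  phi_{k,j} = phi_{k-1,j} - phi_{kk} phi_{k-1,k-j},  j = 1..k-1.
Step k = 1:
  phi_11 = rho(1) = 0.1861.
Step k = 2:
  phi_22 = [rho(2) - phi_11 rho(1)] / [1 - phi_11 rho(1)] = [-0.4918 - (0.1861)(0.1861)] / [1 - (0.1861)(0.1861)]
         = -0.52643321 / 0.96536679 = -0.545319.
  Update: phi_21 = phi_11 - phi_22 phi_11 = 0.1861 - (-0.545319)(0.1861) = 0.287584.
Step k = 3:
  phi_33 = [rho(3) - phi_21 rho(2) - phi_22 rho(1)] / [1 - phi_21 rho(1) - phi_22 rho(2)]
    numerator   = -0.3121 - (0.287584)(-0.4918) - (-0.545319)(0.1861) = -0.06918229
    denominator = 1 - (0.287584)(0.1861) - (-0.545319)(-0.4918) = 0.67829256
  phi_33 = -0.06918229 / 0.67829256 = -0.102.
Therefore phi_{33} = -0.1020.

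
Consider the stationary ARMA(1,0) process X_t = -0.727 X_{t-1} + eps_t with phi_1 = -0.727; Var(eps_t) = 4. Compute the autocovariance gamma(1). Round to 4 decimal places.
\gamma(1) = -6.1679

Multiply the model equation by X_{t-k} and take expectations. With theta_0 = psi_0 = 1 and psi_j the MA(infinity) weights, this gives
  gamma(k) - sum_i phi_i gamma(k-i) = c_k,
  c_k = sigma^2 * sum_{j=k..q} theta_j psi_{j-k}   (c_k = 0 for k > q),
using gamma(-m) = gamma(m).
Pure AR (q = 0): c_0 = sigma^2 = 4, c_k = 0 for k >= 1.
Equations for k = 0 and k = 1 (AR order 1):
  gamma(0) = phi_1 gamma(1) + c_0
  gamma(1) = phi_1 gamma(0) + c_1
Substituting the second into the first: gamma(0) (1 - phi_1^2) = c_0 + phi_1 c_1, so
  gamma(0) = c_0 / (1 - phi_1^2) = 4 / (1 - (-0.727)^2) = 4 / 0.471471 = 8.484085.
  gamma(1) = phi_1 gamma(0) = (-0.727)(8.484085) = -6.16793.
Therefore gamma(1) = -6.1679 (to 4 decimal places).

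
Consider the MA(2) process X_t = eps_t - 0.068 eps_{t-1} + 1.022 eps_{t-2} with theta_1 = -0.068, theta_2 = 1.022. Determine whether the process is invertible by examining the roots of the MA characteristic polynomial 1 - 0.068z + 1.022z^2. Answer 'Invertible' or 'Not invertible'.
\text{Not invertible}

The MA(q) characteristic polynomial is P(z) = 1 - 0.068z + 1.022z^2.
Invertibility requires all roots to lie outside the unit circle, i.e. |z| > 1 for every root.
Set 1 + (-0.068) z + (1.022) z^2 = 0, i.e. a z^2 + b z + c = 0 with a = 1.022, b = -0.068, c = 1.
Discriminant D = b^2 - 4ac = (-0.068)^2 - 4*(1.022)*1 = 0.004624 - (4.088) = -4.083376.
D < 0, so the roots are the complex-conjugate pair z = (-b +/- i sqrt(-D)) / (2a) = 0.0333 +/- 0.9886i.
For a conjugate pair |z|^2 = z * conj(z) = (product of roots) = c/a = 1/(1.022) = 0.978474, so |z| = sqrt(0.978474) = 0.9892 for both roots.
Moduli of all roots: 0.9892, 0.9892.
All moduli strictly greater than 1? No.
Verdict: Not invertible.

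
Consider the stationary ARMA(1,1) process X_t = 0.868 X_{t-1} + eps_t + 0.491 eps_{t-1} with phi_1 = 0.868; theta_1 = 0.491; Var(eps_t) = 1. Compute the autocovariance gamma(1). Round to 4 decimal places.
\gamma(1) = 7.8604

Multiply the model equation by X_{t-k} and take expectations. With theta_0 = psi_0 = 1 and psi_j the MA(infinity) weights, this gives
  gamma(k) - sum_i phi_i gamma(k-i) = c_k,
  c_k = sigma^2 * sum_{j=k..q} theta_j psi_{j-k}   (c_k = 0 for k > q),
using gamma(-m) = gamma(m).
psi-weights needed (psi_j = theta_j + sum_i phi_i psi_{j-i}):
  psi_1 = theta_1 + phi_1 = 0.491 + (0.868) = 1.359
Right-hand sides:
  c_0 = sigma^2 (1 + theta_1 psi_1) = 1 * (1 + (0.491)(1.359)) = 1 * 1.667269 = 1.667269
  c_1 = sigma^2 theta_1 = 1 * (0.491) = 0.491
  c_2 = 0
Equations for k = 0 and k = 1 (AR order 1):
  gamma(0) = phi_1 gamma(1) + c_0
  gamma(1) = phi_1 gamma(0) + c_1
Substituting the second into the first: gamma(0) (1 - phi_1^2) = c_0 + phi_1 c_1, so
  gamma(0) = (c_0 + phi_1 c_1) / (1 - phi_1^2) = (1.667269 + (0.868)(0.491)) / (1 - (0.868)^2) = 2.093457 / 0.246576 = 8.490109.
  gamma(1) = phi_1 gamma(0) + c_1 = (0.868)(8.490109) + (0.491) = 7.860414.
Therefore gamma(1) = 7.8604 (to 4 decimal places).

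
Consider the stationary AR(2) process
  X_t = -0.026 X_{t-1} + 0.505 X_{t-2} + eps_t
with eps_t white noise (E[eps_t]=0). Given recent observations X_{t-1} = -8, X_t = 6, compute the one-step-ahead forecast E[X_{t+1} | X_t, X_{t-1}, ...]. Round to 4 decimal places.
E[X_{t+1} \mid \mathcal F_t] = -4.1960

For an AR(p) model X_t = c + sum_i phi_i X_{t-i} + eps_t, the
one-step-ahead conditional mean is
  E[X_{t+1} | X_t, ...] = c + sum_i phi_i X_{t+1-i}.
Substitute known values:
  E[X_{t+1} | ...] = (-0.026) * (6) + (0.505) * (-8)
                   = -4.1960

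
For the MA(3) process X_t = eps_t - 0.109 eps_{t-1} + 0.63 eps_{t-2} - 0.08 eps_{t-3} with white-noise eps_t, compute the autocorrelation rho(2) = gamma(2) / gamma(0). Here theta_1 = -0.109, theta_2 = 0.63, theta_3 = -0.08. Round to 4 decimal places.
\rho(2) = 0.4513

For an MA(q) process with theta_0 = 1, the autocovariance is
  gamma(k) = sigma^2 * sum_{i=0..q-k} theta_i * theta_{i+k},
and rho(k) = gamma(k) / gamma(0). Sigma^2 cancels.
  numerator   = (1)*(0.63) + (-0.109)*(-0.08) = 0.63872.
  denominator = (1)^2 + (-0.109)^2 + (0.63)^2 + (-0.08)^2 = 1.415181.
  rho(2) = 0.63872 / 1.415181 = 0.4513.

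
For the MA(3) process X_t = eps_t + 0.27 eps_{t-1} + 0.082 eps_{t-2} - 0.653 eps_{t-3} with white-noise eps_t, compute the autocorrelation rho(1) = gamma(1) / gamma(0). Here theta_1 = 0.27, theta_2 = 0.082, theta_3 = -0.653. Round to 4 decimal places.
\rho(1) = 0.1584

For an MA(q) process with theta_0 = 1, the autocovariance is
  gamma(k) = sigma^2 * sum_{i=0..q-k} theta_i * theta_{i+k},
and rho(k) = gamma(k) / gamma(0). Sigma^2 cancels.
  numerator   = (1)*(0.27) + (0.27)*(0.082) + (0.082)*(-0.653) = 0.238594.
  denominator = (1)^2 + (0.27)^2 + (0.082)^2 + (-0.653)^2 = 1.506033.
  rho(1) = 0.238594 / 1.506033 = 0.1584.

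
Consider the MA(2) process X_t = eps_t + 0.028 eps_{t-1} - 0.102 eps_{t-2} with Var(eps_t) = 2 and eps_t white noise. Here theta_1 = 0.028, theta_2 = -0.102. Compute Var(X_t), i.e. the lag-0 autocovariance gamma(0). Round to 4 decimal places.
\gamma(0) = 2.0224

For an MA(q) process X_t = eps_t + sum_i theta_i eps_{t-i} with
Var(eps_t) = sigma^2, the variance is
  gamma(0) = sigma^2 * (1 + sum_i theta_i^2).
  sum_i theta_i^2 = (0.028)^2 + (-0.102)^2 = 0.000784 + 0.010404 = 0.011188.
  gamma(0) = 2 * (1 + 0.011188) = 2 * 1.011188 = 2.022376, which rounds to 2.0224.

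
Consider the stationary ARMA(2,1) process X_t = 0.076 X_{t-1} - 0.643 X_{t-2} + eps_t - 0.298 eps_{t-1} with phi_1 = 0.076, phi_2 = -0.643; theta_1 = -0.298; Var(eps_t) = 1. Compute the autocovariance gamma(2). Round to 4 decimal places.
\gamma(2) = -1.1733

Multiply the model equation by X_{t-k} and take expectations. With theta_0 = psi_0 = 1 and psi_j the MA(infinity) weights, this gives
  gamma(k) - sum_i phi_i gamma(k-i) = c_k,
  c_k = sigma^2 * sum_{j=k..q} theta_j psi_{j-k}   (c_k = 0 for k > q),
using gamma(-m) = gamma(m).
psi-weights needed (psi_j = theta_j + sum_i phi_i psi_{j-i}):
  psi_1 = theta_1 + phi_1 = -0.298 + (0.076) = -0.222
Right-hand sides:
  c_0 = sigma^2 (1 + theta_1 psi_1) = 1 * (1 + (-0.298)(-0.222)) = 1 * 1.066156 = 1.066156
  c_1 = sigma^2 theta_1 = 1 * (-0.298) = -0.298
  c_2 = 0
Equations for k = 0, 1, 2 (AR order 2, c_2 = 0):
  (E0) gamma(0) = phi_1 gamma(1) + phi_2 gamma(2) + c_0
  (E1) gamma(1) = phi_1 gamma(0) + phi_2 gamma(1) + c_1
  (E2) gamma(2) = phi_1 gamma(1) + phi_2 gamma(0)
From (E1): gamma(1) = A gamma(0) + B with
  A = phi_1 / (1 - phi_2) = 0.076 / 1.643 = 0.046257,   B = c_1 / (1 - phi_2) = -0.298 / 1.643 = -0.181376.
Insert (E2) into (E0): gamma(0) (1 - phi_2^2) = phi_1 (1 + phi_2) gamma(1) + c_0.
  phi_1 (1 + phi_2) = (0.076)(0.357) = 0.027132,   1 - phi_2^2 = 0.586551.
Replace gamma(1) by A gamma(0) + B and collect gamma(0):
  gamma(0) [0.586551 - (0.027132)(0.046257)] = (0.027132)(-0.181376) + 1.066156
  gamma(0) * 0.585296 = 1.061235
  gamma(0) = 1.061235 / 0.585296 = 1.813159.
  gamma(1) = A gamma(0) + B = (0.046257)(1.813159) + (-0.181376) = -0.097504.
  gamma(2) = phi_1 gamma(1) + phi_2 gamma(0) = (0.076)(-0.097504) + (-0.643)(1.813159) = -1.173272.
Therefore gamma(2) = -1.1733 (to 4 decimal places).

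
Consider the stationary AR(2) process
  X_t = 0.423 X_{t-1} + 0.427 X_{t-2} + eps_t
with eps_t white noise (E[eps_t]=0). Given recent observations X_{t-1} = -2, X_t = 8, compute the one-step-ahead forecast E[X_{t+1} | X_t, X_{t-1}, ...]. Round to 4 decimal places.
E[X_{t+1} \mid \mathcal F_t] = 2.5300

For an AR(p) model X_t = c + sum_i phi_i X_{t-i} + eps_t, the
one-step-ahead conditional mean is
  E[X_{t+1} | X_t, ...] = c + sum_i phi_i X_{t+1-i}.
Substitute known values:
  E[X_{t+1} | ...] = (0.423) * (8) + (0.427) * (-2)
                   = 2.5300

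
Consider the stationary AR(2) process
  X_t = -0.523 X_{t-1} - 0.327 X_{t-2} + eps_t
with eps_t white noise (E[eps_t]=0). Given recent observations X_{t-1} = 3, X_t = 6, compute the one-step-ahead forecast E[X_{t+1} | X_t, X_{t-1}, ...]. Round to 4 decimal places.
E[X_{t+1} \mid \mathcal F_t] = -4.1190

For an AR(p) model X_t = c + sum_i phi_i X_{t-i} + eps_t, the
one-step-ahead conditional mean is
  E[X_{t+1} | X_t, ...] = c + sum_i phi_i X_{t+1-i}.
Substitute known values:
  E[X_{t+1} | ...] = (-0.523) * (6) + (-0.327) * (3)
                   = -4.1190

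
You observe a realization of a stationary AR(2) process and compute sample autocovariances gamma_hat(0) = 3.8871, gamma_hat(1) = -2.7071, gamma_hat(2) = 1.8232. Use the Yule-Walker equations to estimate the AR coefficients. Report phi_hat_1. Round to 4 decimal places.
\hat\phi_{1} = -0.7180

The Yule-Walker equations for an AR(p) process read, in matrix form,
  Gamma_p phi = r_p,   with   (Gamma_p)_{ij} = gamma(|i - j|),
                       (r_p)_i = gamma(i),   i,j = 1..p.
Substitute the sample gammas (Toeplitz matrix and right-hand side of size 2):
  Gamma_p = [[3.8871, -2.7071], [-2.7071, 3.8871]]
  r_p     = [-2.7071, 1.8232]
Written out:
  3.8871 phi_1 - 2.7071 phi_2 = -2.7071
  -2.7071 phi_1 + 3.8871 phi_2 = 1.8232
Solve by Cramer's rule:
  det = gamma(0)^2 - gamma(1)^2 = (3.8871)^2 - (-2.7071)^2 = 15.10954641 - 7.32839041 = 7.781156
  phi_hat_1 = [gamma(1) gamma(0) - gamma(1) gamma(2)] / det = [(-2.7071)(3.8871) - (-2.7071)(1.8232)] / 7.781156 = -5.58718369 / 7.781156 = -0.718
  phi_hat_2 = [gamma(0) gamma(2) - gamma(1)^2] / det = [(3.8871)(1.8232) - (-2.7071)^2] / 7.781156 = -0.24142969 / 7.781156 = -0.031
So phi_hat = [-0.7180, -0.0310].
Therefore phi_hat_1 = -0.7180.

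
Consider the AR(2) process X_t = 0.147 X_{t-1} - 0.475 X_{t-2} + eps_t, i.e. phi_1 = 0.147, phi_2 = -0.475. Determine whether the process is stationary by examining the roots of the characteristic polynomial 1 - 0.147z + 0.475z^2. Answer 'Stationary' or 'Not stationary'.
\text{Stationary}

The AR(p) characteristic polynomial is P(z) = 1 - 0.147z + 0.475z^2.
Stationarity requires all roots to lie outside the unit circle, i.e. |z| > 1 for every root.
Set 1 + (-0.147) z + (0.475) z^2 = 0, i.e. a z^2 + b z + c = 0 with a = 0.475, b = -0.147, c = 1.
Discriminant D = b^2 - 4ac = (-0.147)^2 - 4*(0.475)*1 = 0.021609 - (1.9) = -1.878391.
D < 0, so the roots are the complex-conjugate pair z = (-b +/- i sqrt(-D)) / (2a) = 0.1547 +/- 1.4427i.
For a conjugate pair |z|^2 = z * conj(z) = (product of roots) = c/a = 1/(0.475) = 2.105263, so |z| = sqrt(2.105263) = 1.451 for both roots.
Moduli of all roots: 1.4510, 1.4510.
All moduli strictly greater than 1? Yes.
Verdict: Stationary.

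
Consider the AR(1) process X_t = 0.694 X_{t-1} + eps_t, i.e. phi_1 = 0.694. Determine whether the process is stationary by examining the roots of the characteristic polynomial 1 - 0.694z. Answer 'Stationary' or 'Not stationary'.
\text{Stationary}

The AR(p) characteristic polynomial is P(z) = 1 - 0.694z.
Stationarity requires all roots to lie outside the unit circle, i.e. |z| > 1 for every root.
This is linear in z: 1 + (-0.694) z = 0  =>  z = -1/(-0.694) = 1.440922,  |z| = 1.440922.
Moduli of all roots: 1.4409.
All moduli strictly greater than 1? Yes.
Verdict: Stationary.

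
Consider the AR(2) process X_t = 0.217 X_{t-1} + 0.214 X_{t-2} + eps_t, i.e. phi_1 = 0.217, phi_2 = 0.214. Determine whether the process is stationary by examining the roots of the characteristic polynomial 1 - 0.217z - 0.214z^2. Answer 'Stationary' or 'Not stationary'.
\text{Stationary}

The AR(p) characteristic polynomial is P(z) = 1 - 0.217z - 0.214z^2.
Stationarity requires all roots to lie outside the unit circle, i.e. |z| > 1 for every root.
Set 1 + (-0.217) z + (-0.214) z^2 = 0, i.e. a z^2 + b z + c = 0 with a = -0.214, b = -0.217, c = 1.
Discriminant D = b^2 - 4ac = (-0.217)^2 - 4*(-0.214)*1 = 0.047089 - (-0.856) = 0.903089.
D >= 0, so the roots are real: z = (-b +/- sqrt(D)) / (2a) = (0.217 +/- 0.95031) / (-0.428).
  z_1 = (0.217 + 0.95031) / (-0.428) = -2.7274,   |z_1| = 2.7274.
  z_2 = (0.217 - 0.95031) / (-0.428) = 1.7133,   |z_2| = 1.7133.
Moduli of all roots: 2.7274, 1.7133.
All moduli strictly greater than 1? Yes.
Verdict: Stationary.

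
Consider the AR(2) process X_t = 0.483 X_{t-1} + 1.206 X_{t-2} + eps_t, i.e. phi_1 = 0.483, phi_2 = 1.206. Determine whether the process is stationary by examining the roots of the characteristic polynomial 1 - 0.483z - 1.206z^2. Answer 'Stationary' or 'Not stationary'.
\text{Not stationary}

The AR(p) characteristic polynomial is P(z) = 1 - 0.483z - 1.206z^2.
Stationarity requires all roots to lie outside the unit circle, i.e. |z| > 1 for every root.
Set 1 + (-0.483) z + (-1.206) z^2 = 0, i.e. a z^2 + b z + c = 0 with a = -1.206, b = -0.483, c = 1.
Discriminant D = b^2 - 4ac = (-0.483)^2 - 4*(-1.206)*1 = 0.233289 - (-4.824) = 5.057289.
D >= 0, so the roots are real: z = (-b +/- sqrt(D)) / (2a) = (0.483 +/- 2.248842) / (-2.412).
  z_1 = (0.483 + 2.248842) / (-2.412) = -1.1326,   |z_1| = 1.1326.
  z_2 = (0.483 - 2.248842) / (-2.412) = 0.7321,   |z_2| = 0.7321.
Moduli of all roots: 1.1326, 0.7321.
All moduli strictly greater than 1? No.
Verdict: Not stationary.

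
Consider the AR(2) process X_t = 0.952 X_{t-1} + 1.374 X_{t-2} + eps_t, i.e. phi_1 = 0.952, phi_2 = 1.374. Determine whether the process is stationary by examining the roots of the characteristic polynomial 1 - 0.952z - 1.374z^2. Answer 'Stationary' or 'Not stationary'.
\text{Not stationary}

The AR(p) characteristic polynomial is P(z) = 1 - 0.952z - 1.374z^2.
Stationarity requires all roots to lie outside the unit circle, i.e. |z| > 1 for every root.
Set 1 + (-0.952) z + (-1.374) z^2 = 0, i.e. a z^2 + b z + c = 0 with a = -1.374, b = -0.952, c = 1.
Discriminant D = b^2 - 4ac = (-0.952)^2 - 4*(-1.374)*1 = 0.906304 - (-5.496) = 6.402304.
D >= 0, so the roots are real: z = (-b +/- sqrt(D)) / (2a) = (0.952 +/- 2.530277) / (-2.748).
  z_1 = (0.952 + 2.530277) / (-2.748) = -1.2672,   |z_1| = 1.2672.
  z_2 = (0.952 - 2.530277) / (-2.748) = 0.5743,   |z_2| = 0.5743.
Moduli of all roots: 1.2672, 0.5743.
All moduli strictly greater than 1? No.
Verdict: Not stationary.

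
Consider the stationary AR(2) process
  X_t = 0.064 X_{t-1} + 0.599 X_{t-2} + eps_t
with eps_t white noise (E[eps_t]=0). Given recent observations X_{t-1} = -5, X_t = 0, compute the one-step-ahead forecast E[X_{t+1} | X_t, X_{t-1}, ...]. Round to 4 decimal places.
E[X_{t+1} \mid \mathcal F_t] = -2.9950

For an AR(p) model X_t = c + sum_i phi_i X_{t-i} + eps_t, the
one-step-ahead conditional mean is
  E[X_{t+1} | X_t, ...] = c + sum_i phi_i X_{t+1-i}.
Substitute known values:
  E[X_{t+1} | ...] = (0.064) * (0) + (0.599) * (-5)
                   = -2.9950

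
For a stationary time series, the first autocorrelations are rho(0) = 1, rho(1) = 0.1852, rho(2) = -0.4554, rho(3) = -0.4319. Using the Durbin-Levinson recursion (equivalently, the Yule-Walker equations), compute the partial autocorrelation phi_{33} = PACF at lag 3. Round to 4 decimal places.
\phi_{33} = -0.2940

The PACF at lag k is phi_{kk}, the last component of the solution
to the Yule-Walker system G_k phi = r_k where
  (G_k)_{ij} = rho(|i - j|), (r_k)_i = rho(i), i,j = 1..k.
Equivalently, Durbin-Levinson gives phi_{kk} iteratively:
  phi_{11} = rho(1)
  phi_{kk} = [rho(k) - sum_{j=1..k-1} phi_{k-1,j} rho(k-j)]
            / [1 - sum_{j=1..k-1} phi_{k-1,j} rho(j)],
  phi_{k,j} = phi_{k-1,j} - phi_{kk} phi_{k-1,k-j},  j = 1..k-1.
Step k = 1:
  phi_11 = rho(1) = 0.1852.
Step k = 2:
  phi_22 = [rho(2) - phi_11 rho(1)] / [1 - phi_11 rho(1)] = [-0.4554 - (0.1852)(0.1852)] / [1 - (0.1852)(0.1852)]
         = -0.48969904 / 0.96570096 = -0.507092.
  Update: phi_21 = phi_11 - phi_22 phi_11 = 0.1852 - (-0.507092)(0.1852) = 0.279113.
Step k = 3:
  phi_33 = [rho(3) - phi_21 rho(2) - phi_22 rho(1)] / [1 - phi_21 rho(1) - phi_22 rho(2)]
    numerator   = -0.4319 - (0.279113)(-0.4554) - (-0.507092)(0.1852) = -0.21087836
    denominator = 1 - (0.279113)(0.1852) - (-0.507092)(-0.4554) = 0.71737859
  phi_33 = -0.21087836 / 0.71737859 = -0.294.
Therefore phi_{33} = -0.2940.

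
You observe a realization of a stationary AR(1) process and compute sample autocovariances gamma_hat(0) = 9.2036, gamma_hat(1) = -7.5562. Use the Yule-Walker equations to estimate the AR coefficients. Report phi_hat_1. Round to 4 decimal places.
\hat\phi_{1} = -0.8210

The Yule-Walker equations for an AR(p) process read, in matrix form,
  Gamma_p phi = r_p,   with   (Gamma_p)_{ij} = gamma(|i - j|),
                       (r_p)_i = gamma(i),   i,j = 1..p.
Substitute the sample gammas (Toeplitz matrix and right-hand side of size 1):
  Gamma_p = [[9.2036]]
  r_p     = [-7.5562]
With p = 1 this is the single equation gamma(0) phi_1 = gamma(1):
  phi_hat_1 = gamma(1) / gamma(0) = -7.5562 / 9.2036 = -0.8210.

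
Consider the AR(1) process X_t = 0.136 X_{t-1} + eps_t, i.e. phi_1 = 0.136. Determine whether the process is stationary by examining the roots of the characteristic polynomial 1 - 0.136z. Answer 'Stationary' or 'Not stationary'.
\text{Stationary}

The AR(p) characteristic polynomial is P(z) = 1 - 0.136z.
Stationarity requires all roots to lie outside the unit circle, i.e. |z| > 1 for every root.
This is linear in z: 1 + (-0.136) z = 0  =>  z = -1/(-0.136) = 7.352941,  |z| = 7.352941.
Moduli of all roots: 7.3529.
All moduli strictly greater than 1? Yes.
Verdict: Stationary.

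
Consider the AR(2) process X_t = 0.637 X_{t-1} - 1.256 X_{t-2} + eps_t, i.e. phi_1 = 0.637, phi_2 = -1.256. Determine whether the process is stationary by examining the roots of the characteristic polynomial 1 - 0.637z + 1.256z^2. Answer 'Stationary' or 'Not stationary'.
\text{Not stationary}

The AR(p) characteristic polynomial is P(z) = 1 - 0.637z + 1.256z^2.
Stationarity requires all roots to lie outside the unit circle, i.e. |z| > 1 for every root.
Set 1 + (-0.637) z + (1.256) z^2 = 0, i.e. a z^2 + b z + c = 0 with a = 1.256, b = -0.637, c = 1.
Discriminant D = b^2 - 4ac = (-0.637)^2 - 4*(1.256)*1 = 0.405769 - (5.024) = -4.618231.
D < 0, so the roots are the complex-conjugate pair z = (-b +/- i sqrt(-D)) / (2a) = 0.2536 +/- 0.8555i.
For a conjugate pair |z|^2 = z * conj(z) = (product of roots) = c/a = 1/(1.256) = 0.796178, so |z| = sqrt(0.796178) = 0.8923 for both roots.
Moduli of all roots: 0.8923, 0.8923.
All moduli strictly greater than 1? No.
Verdict: Not stationary.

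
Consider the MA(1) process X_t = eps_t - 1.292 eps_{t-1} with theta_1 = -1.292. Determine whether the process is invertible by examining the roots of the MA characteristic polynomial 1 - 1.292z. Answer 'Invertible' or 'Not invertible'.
\text{Not invertible}

The MA(q) characteristic polynomial is P(z) = 1 - 1.292z.
Invertibility requires all roots to lie outside the unit circle, i.e. |z| > 1 for every root.
This is linear in z: 1 + (-1.292) z = 0  =>  z = -1/(-1.292) = 0.773994,  |z| = 0.773994.
Moduli of all roots: 0.7740.
All moduli strictly greater than 1? No.
Verdict: Not invertible.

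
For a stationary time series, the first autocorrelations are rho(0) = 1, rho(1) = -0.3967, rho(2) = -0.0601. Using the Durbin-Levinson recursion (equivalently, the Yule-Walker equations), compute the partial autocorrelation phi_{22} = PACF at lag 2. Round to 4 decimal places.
\phi_{22} = -0.2581

The PACF at lag k is phi_{kk}, the last component of the solution
to the Yule-Walker system G_k phi = r_k where
  (G_k)_{ij} = rho(|i - j|), (r_k)_i = rho(i), i,j = 1..k.
Equivalently, Durbin-Levinson gives phi_{kk} iteratively:
  phi_{11} = rho(1)
  phi_{kk} = [rho(k) - sum_{j=1..k-1} phi_{k-1,j} rho(k-j)]
            / [1 - sum_{j=1..k-1} phi_{k-1,j} rho(j)],
  phi_{k,j} = phi_{k-1,j} - phi_{kk} phi_{k-1,k-j},  j = 1..k-1.
Step k = 1:
  phi_11 = rho(1) = -0.3967.
Step k = 2:
  phi_22 = [rho(2) - phi_11 rho(1)] / [1 - phi_11 rho(1)] = [-0.0601 - (-0.3967)(-0.3967)] / [1 - (-0.3967)(-0.3967)]
         = -0.21747089 / 0.84262911 = -0.2581.
Therefore phi_{22} = -0.2581.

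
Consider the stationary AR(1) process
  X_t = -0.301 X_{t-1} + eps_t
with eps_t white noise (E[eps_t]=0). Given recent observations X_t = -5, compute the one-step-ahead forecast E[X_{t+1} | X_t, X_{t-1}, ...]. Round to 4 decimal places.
E[X_{t+1} \mid \mathcal F_t] = 1.5050

For an AR(p) model X_t = c + sum_i phi_i X_{t-i} + eps_t, the
one-step-ahead conditional mean is
  E[X_{t+1} | X_t, ...] = c + sum_i phi_i X_{t+1-i}.
Substitute known values:
  E[X_{t+1} | ...] = (-0.301) * (-5)
                   = 1.5050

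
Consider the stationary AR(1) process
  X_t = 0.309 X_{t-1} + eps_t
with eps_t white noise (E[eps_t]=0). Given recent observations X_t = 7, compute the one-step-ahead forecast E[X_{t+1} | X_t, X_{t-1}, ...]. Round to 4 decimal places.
E[X_{t+1} \mid \mathcal F_t] = 2.1630

For an AR(p) model X_t = c + sum_i phi_i X_{t-i} + eps_t, the
one-step-ahead conditional mean is
  E[X_{t+1} | X_t, ...] = c + sum_i phi_i X_{t+1-i}.
Substitute known values:
  E[X_{t+1} | ...] = (0.309) * (7)
                   = 2.1630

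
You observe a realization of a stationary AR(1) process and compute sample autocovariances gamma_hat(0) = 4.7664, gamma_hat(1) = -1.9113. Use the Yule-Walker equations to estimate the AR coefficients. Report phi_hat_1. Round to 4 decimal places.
\hat\phi_{1} = -0.4010

The Yule-Walker equations for an AR(p) process read, in matrix form,
  Gamma_p phi = r_p,   with   (Gamma_p)_{ij} = gamma(|i - j|),
                       (r_p)_i = gamma(i),   i,j = 1..p.
Substitute the sample gammas (Toeplitz matrix and right-hand side of size 1):
  Gamma_p = [[4.7664]]
  r_p     = [-1.9113]
With p = 1 this is the single equation gamma(0) phi_1 = gamma(1):
  phi_hat_1 = gamma(1) / gamma(0) = -1.9113 / 4.7664 = -0.4010.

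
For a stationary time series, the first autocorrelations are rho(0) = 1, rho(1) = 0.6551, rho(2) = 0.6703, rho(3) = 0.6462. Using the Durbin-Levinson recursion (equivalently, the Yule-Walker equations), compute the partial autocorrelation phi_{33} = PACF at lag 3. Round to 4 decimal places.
\phi_{33} = 0.2470

The PACF at lag k is phi_{kk}, the last component of the solution
to the Yule-Walker system G_k phi = r_k where
  (G_k)_{ij} = rho(|i - j|), (r_k)_i = rho(i), i,j = 1..k.
Equivalently, Durbin-Levinson gives phi_{kk} iteratively:
  phi_{11} = rho(1)
  phi_{kk} = [rho(k) - sum_{j=1..k-1} phi_{k-1,j} rho(k-j)]
            / [1 - sum_{j=1..k-1} phi_{k-1,j} rho(j)],
  phi_{k,j} = phi_{k-1,j} - phi_{kk} phi_{k-1,k-j},  j = 1..k-1.
Step k = 1:
  phi_11 = rho(1) = 0.6551.
Step k = 2:
  phi_22 = [rho(2) - phi_11 rho(1)] / [1 - phi_11 rho(1)] = [0.6703 - (0.6551)(0.6551)] / [1 - (0.6551)(0.6551)]
         = 0.24114399 / 0.57084399 = 0.422434.
  Update: phi_21 = phi_11 - phi_22 phi_11 = 0.6551 - (0.422434)(0.6551) = 0.378363.
Step k = 3:
  phi_33 = [rho(3) - phi_21 rho(2) - phi_22 rho(1)] / [1 - phi_21 rho(1) - phi_22 rho(2)]
    numerator   = 0.6462 - (0.378363)(0.6703) - (0.422434)(0.6551) = 0.11584641
    denominator = 1 - (0.378363)(0.6551) - (0.422434)(0.6703) = 0.46897654
  phi_33 = 0.11584641 / 0.46897654 = 0.247.
Therefore phi_{33} = 0.2470.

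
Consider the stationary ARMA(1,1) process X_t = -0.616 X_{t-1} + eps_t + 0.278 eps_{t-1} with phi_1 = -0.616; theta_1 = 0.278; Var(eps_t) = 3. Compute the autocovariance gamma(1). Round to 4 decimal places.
\gamma(1) = -1.3542

Multiply the model equation by X_{t-k} and take expectations. With theta_0 = psi_0 = 1 and psi_j the MA(infinity) weights, this gives
  gamma(k) - sum_i phi_i gamma(k-i) = c_k,
  c_k = sigma^2 * sum_{j=k..q} theta_j psi_{j-k}   (c_k = 0 for k > q),
using gamma(-m) = gamma(m).
psi-weights needed (psi_j = theta_j + sum_i phi_i psi_{j-i}):
  psi_1 = theta_1 + phi_1 = 0.278 + (-0.616) = -0.338
Right-hand sides:
  c_0 = sigma^2 (1 + theta_1 psi_1) = 3 * (1 + (0.278)(-0.338)) = 3 * 0.906036 = 2.718108
  c_1 = sigma^2 theta_1 = 3 * (0.278) = 0.834
  c_2 = 0
Equations for k = 0 and k = 1 (AR order 1):
  gamma(0) = phi_1 gamma(1) + c_0
  gamma(1) = phi_1 gamma(0) + c_1
Substituting the second into the first: gamma(0) (1 - phi_1^2) = c_0 + phi_1 c_1, so
  gamma(0) = (c_0 + phi_1 c_1) / (1 - phi_1^2) = (2.718108 + (-0.616)(0.834)) / (1 - (-0.616)^2) = 2.204364 / 0.620544 = 3.552309.
  gamma(1) = phi_1 gamma(0) + c_1 = (-0.616)(3.552309) + (0.834) = -1.354222.
Therefore gamma(1) = -1.3542 (to 4 decimal places).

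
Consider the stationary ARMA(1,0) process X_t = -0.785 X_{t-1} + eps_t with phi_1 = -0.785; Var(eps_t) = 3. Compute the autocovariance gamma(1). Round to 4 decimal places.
\gamma(1) = -6.1364

Multiply the model equation by X_{t-k} and take expectations. With theta_0 = psi_0 = 1 and psi_j the MA(infinity) weights, this gives
  gamma(k) - sum_i phi_i gamma(k-i) = c_k,
  c_k = sigma^2 * sum_{j=k..q} theta_j psi_{j-k}   (c_k = 0 for k > q),
using gamma(-m) = gamma(m).
Pure AR (q = 0): c_0 = sigma^2 = 3, c_k = 0 for k >= 1.
Equations for k = 0 and k = 1 (AR order 1):
  gamma(0) = phi_1 gamma(1) + c_0
  gamma(1) = phi_1 gamma(0) + c_1
Substituting the second into the first: gamma(0) (1 - phi_1^2) = c_0 + phi_1 c_1, so
  gamma(0) = c_0 / (1 - phi_1^2) = 3 / (1 - (-0.785)^2) = 3 / 0.383775 = 7.81708.
  gamma(1) = phi_1 gamma(0) = (-0.785)(7.81708) = -6.136408.
Therefore gamma(1) = -6.1364 (to 4 decimal places).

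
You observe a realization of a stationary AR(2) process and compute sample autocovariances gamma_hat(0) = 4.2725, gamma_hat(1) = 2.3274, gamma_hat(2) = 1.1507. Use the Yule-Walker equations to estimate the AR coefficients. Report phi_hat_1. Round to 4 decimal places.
\hat\phi_{1} = 0.5660

The Yule-Walker equations for an AR(p) process read, in matrix form,
  Gamma_p phi = r_p,   with   (Gamma_p)_{ij} = gamma(|i - j|),
                       (r_p)_i = gamma(i),   i,j = 1..p.
Substitute the sample gammas (Toeplitz matrix and right-hand side of size 2):
  Gamma_p = [[4.2725, 2.3274], [2.3274, 4.2725]]
  r_p     = [2.3274, 1.1507]
Written out:
  4.2725 phi_1 + 2.3274 phi_2 = 2.3274
  2.3274 phi_1 + 4.2725 phi_2 = 1.1507
Solve by Cramer's rule:
  det = gamma(0)^2 - gamma(1)^2 = (4.2725)^2 - (2.3274)^2 = 18.25425625 - 5.41679076 = 12.83746549
  phi_hat_1 = [gamma(1) gamma(0) - gamma(1) gamma(2)] / det = [(2.3274)(4.2725) - (2.3274)(1.1507)] / 12.83746549 = 7.26567732 / 12.83746549 = 0.566
  phi_hat_2 = [gamma(0) gamma(2) - gamma(1)^2] / det = [(4.2725)(1.1507) - (2.3274)^2] / 12.83746549 = -0.50042501 / 12.83746549 = -0.039
So phi_hat = [0.5660, -0.0390].
Therefore phi_hat_1 = 0.5660.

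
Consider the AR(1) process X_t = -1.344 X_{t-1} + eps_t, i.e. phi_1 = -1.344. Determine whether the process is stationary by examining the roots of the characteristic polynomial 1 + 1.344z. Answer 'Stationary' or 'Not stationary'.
\text{Not stationary}

The AR(p) characteristic polynomial is P(z) = 1 + 1.344z.
Stationarity requires all roots to lie outside the unit circle, i.e. |z| > 1 for every root.
This is linear in z: 1 + (1.344) z = 0  =>  z = -1/(1.344) = -0.744048,  |z| = 0.744048.
Moduli of all roots: 0.7440.
All moduli strictly greater than 1? No.
Verdict: Not stationary.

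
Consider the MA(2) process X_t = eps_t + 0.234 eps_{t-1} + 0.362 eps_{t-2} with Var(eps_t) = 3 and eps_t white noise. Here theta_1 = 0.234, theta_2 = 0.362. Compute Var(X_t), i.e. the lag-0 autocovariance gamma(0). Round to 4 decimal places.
\gamma(0) = 3.5574

For an MA(q) process X_t = eps_t + sum_i theta_i eps_{t-i} with
Var(eps_t) = sigma^2, the variance is
  gamma(0) = sigma^2 * (1 + sum_i theta_i^2).
  sum_i theta_i^2 = (0.234)^2 + (0.362)^2 = 0.054756 + 0.131044 = 0.1858.
  gamma(0) = 3 * (1 + 0.1858) = 3 * 1.1858 = 3.5574.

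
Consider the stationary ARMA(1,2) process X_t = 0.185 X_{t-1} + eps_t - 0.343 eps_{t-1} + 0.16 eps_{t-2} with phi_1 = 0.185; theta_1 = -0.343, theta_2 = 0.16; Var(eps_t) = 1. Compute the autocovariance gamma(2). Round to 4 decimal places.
\gamma(2) = 0.1276

Multiply the model equation by X_{t-k} and take expectations. With theta_0 = psi_0 = 1 and psi_j the MA(infinity) weights, this gives
  gamma(k) - sum_i phi_i gamma(k-i) = c_k,
  c_k = sigma^2 * sum_{j=k..q} theta_j psi_{j-k}   (c_k = 0 for k > q),
using gamma(-m) = gamma(m).
psi-weights needed (psi_j = theta_j + sum_i phi_i psi_{j-i}):
  psi_1 = theta_1 + phi_1 = -0.343 + (0.185) = -0.158
  psi_2 = theta_2 + phi_1 psi_1 = 0.16 + (0.185)(-0.158) = 0.13077
Right-hand sides:
  c_0 = sigma^2 (1 + theta_1 psi_1 + theta_2 psi_2) = 1 * (1 + (-0.343)(-0.158) + (0.16)(0.13077)) = 1 * 1.075117 = 1.075117
  c_1 = sigma^2 (theta_1 + theta_2 psi_1) = 1 * (-0.343 + (0.16)(-0.158)) = -0.36828
  c_2 = sigma^2 theta_2 = 1 * (0.16) = 0.16
Equations for k = 0 and k = 1 (AR order 1):
  gamma(0) = phi_1 gamma(1) + c_0
  gamma(1) = phi_1 gamma(0) + c_1
Substituting the second into the first: gamma(0) (1 - phi_1^2) = c_0 + phi_1 c_1, so
  gamma(0) = (c_0 + phi_1 c_1) / (1 - phi_1^2) = (1.075117 + (0.185)(-0.36828)) / (1 - (0.185)^2) = 1.006985 / 0.965775 = 1.042671.
  gamma(1) = phi_1 gamma(0) + c_1 = (0.185)(1.042671) + (-0.36828) = -0.175386.
For k = 2: gamma(2) = phi_1 gamma(1) + c_2
  = (0.185)(-0.175386) + (0.16) = 0.127554.
Therefore gamma(2) = 0.1276 (to 4 decimal places).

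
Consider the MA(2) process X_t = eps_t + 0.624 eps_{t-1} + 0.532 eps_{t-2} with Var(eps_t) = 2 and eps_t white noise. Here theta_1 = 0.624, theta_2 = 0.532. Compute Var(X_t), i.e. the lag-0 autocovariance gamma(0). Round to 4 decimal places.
\gamma(0) = 3.3448

For an MA(q) process X_t = eps_t + sum_i theta_i eps_{t-i} with
Var(eps_t) = sigma^2, the variance is
  gamma(0) = sigma^2 * (1 + sum_i theta_i^2).
  sum_i theta_i^2 = (0.624)^2 + (0.532)^2 = 0.389376 + 0.283024 = 0.6724.
  gamma(0) = 2 * (1 + 0.6724) = 2 * 1.6724 = 3.3448.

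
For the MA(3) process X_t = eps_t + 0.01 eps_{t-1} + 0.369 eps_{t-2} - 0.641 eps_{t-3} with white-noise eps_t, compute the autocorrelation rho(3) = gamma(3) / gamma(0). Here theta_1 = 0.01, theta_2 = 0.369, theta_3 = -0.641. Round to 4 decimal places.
\rho(3) = -0.4143

For an MA(q) process with theta_0 = 1, the autocovariance is
  gamma(k) = sigma^2 * sum_{i=0..q-k} theta_i * theta_{i+k},
and rho(k) = gamma(k) / gamma(0). Sigma^2 cancels.
  numerator   = (1)*(-0.641) = -0.641.
  denominator = (1)^2 + (0.01)^2 + (0.369)^2 + (-0.641)^2 = 1.547142.
  rho(3) = -0.641 / 1.547142 = -0.4143.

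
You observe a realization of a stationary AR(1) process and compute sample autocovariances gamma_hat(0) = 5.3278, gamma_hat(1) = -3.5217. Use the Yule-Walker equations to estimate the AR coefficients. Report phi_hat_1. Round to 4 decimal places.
\hat\phi_{1} = -0.6610

The Yule-Walker equations for an AR(p) process read, in matrix form,
  Gamma_p phi = r_p,   with   (Gamma_p)_{ij} = gamma(|i - j|),
                       (r_p)_i = gamma(i),   i,j = 1..p.
Substitute the sample gammas (Toeplitz matrix and right-hand side of size 1):
  Gamma_p = [[5.3278]]
  r_p     = [-3.5217]
With p = 1 this is the single equation gamma(0) phi_1 = gamma(1):
  phi_hat_1 = gamma(1) / gamma(0) = -3.5217 / 5.3278 = -0.6610.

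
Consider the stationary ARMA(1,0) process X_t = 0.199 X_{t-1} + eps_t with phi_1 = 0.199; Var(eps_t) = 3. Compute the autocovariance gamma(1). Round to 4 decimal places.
\gamma(1) = 0.6216

Multiply the model equation by X_{t-k} and take expectations. With theta_0 = psi_0 = 1 and psi_j the MA(infinity) weights, this gives
  gamma(k) - sum_i phi_i gamma(k-i) = c_k,
  c_k = sigma^2 * sum_{j=k..q} theta_j psi_{j-k}   (c_k = 0 for k > q),
using gamma(-m) = gamma(m).
Pure AR (q = 0): c_0 = sigma^2 = 3, c_k = 0 for k >= 1.
Equations for k = 0 and k = 1 (AR order 1):
  gamma(0) = phi_1 gamma(1) + c_0
  gamma(1) = phi_1 gamma(0) + c_1
Substituting the second into the first: gamma(0) (1 - phi_1^2) = c_0 + phi_1 c_1, so
  gamma(0) = c_0 / (1 - phi_1^2) = 3 / (1 - (0.199)^2) = 3 / 0.960399 = 3.123702.
  gamma(1) = phi_1 gamma(0) = (0.199)(3.123702) = 0.621617.
Therefore gamma(1) = 0.6216 (to 4 decimal places).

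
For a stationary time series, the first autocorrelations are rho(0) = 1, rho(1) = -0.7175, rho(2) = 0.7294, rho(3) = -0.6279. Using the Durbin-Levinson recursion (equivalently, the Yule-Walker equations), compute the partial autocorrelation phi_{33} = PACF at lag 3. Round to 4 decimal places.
\phi_{33} = -0.0479

The PACF at lag k is phi_{kk}, the last component of the solution
to the Yule-Walker system G_k phi = r_k where
  (G_k)_{ij} = rho(|i - j|), (r_k)_i = rho(i), i,j = 1..k.
Equivalently, Durbin-Levinson gives phi_{kk} iteratively:
  phi_{11} = rho(1)
  phi_{kk} = [rho(k) - sum_{j=1..k-1} phi_{k-1,j} rho(k-j)]
            / [1 - sum_{j=1..k-1} phi_{k-1,j} rho(j)],
  phi_{k,j} = phi_{k-1,j} - phi_{kk} phi_{k-1,k-j},  j = 1..k-1.
Step k = 1:
  phi_11 = rho(1) = -0.7175.
Step k = 2:
  phi_22 = [rho(2) - phi_11 rho(1)] / [1 - phi_11 rho(1)] = [0.7294 - (-0.7175)(-0.7175)] / [1 - (-0.7175)(-0.7175)]
         = 0.21459375 / 0.48519375 = 0.442285.
  Update: phi_21 = phi_11 - phi_22 phi_11 = -0.7175 - (0.442285)(-0.7175) = -0.400161.
Step k = 3:
  phi_33 = [rho(3) - phi_21 rho(2) - phi_22 rho(1)] / [1 - phi_21 rho(1) - phi_22 rho(2)]
    numerator   = -0.6279 - (-0.400161)(0.7294) - (0.442285)(-0.7175) = -0.0186835
    denominator = 1 - (-0.400161)(-0.7175) - (0.442285)(0.7294) = 0.39028223
  phi_33 = -0.0186835 / 0.39028223 = -0.0479.
Therefore phi_{33} = -0.0479.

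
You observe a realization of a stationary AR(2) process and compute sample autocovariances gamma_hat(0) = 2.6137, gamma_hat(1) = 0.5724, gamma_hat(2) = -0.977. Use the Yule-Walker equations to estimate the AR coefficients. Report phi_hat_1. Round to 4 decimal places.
\hat\phi_{1} = 0.3160

The Yule-Walker equations for an AR(p) process read, in matrix form,
  Gamma_p phi = r_p,   with   (Gamma_p)_{ij} = gamma(|i - j|),
                       (r_p)_i = gamma(i),   i,j = 1..p.
Substitute the sample gammas (Toeplitz matrix and right-hand side of size 2):
  Gamma_p = [[2.6137, 0.5724], [0.5724, 2.6137]]
  r_p     = [0.5724, -0.977]
Written out:
  2.6137 phi_1 + 0.5724 phi_2 = 0.5724
  0.5724 phi_1 + 2.6137 phi_2 = -0.977
Solve by Cramer's rule:
  det = gamma(0)^2 - gamma(1)^2 = (2.6137)^2 - (0.5724)^2 = 6.83142769 - 0.32764176 = 6.50378593
  phi_hat_1 = [gamma(1) gamma(0) - gamma(1) gamma(2)] / det = [(0.5724)(2.6137) - (0.5724)(-0.977)] / 6.50378593 = 2.05531668 / 6.50378593 = 0.316
  phi_hat_2 = [gamma(0) gamma(2) - gamma(1)^2] / det = [(2.6137)(-0.977) - (0.5724)^2] / 6.50378593 = -2.88122666 / 6.50378593 = -0.443
So phi_hat = [0.3160, -0.4430].
Therefore phi_hat_1 = 0.3160.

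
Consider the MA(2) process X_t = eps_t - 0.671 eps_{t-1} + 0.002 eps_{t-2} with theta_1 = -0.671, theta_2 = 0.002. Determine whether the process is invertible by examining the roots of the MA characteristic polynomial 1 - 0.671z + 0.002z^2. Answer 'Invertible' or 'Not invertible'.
\text{Invertible}

The MA(q) characteristic polynomial is P(z) = 1 - 0.671z + 0.002z^2.
Invertibility requires all roots to lie outside the unit circle, i.e. |z| > 1 for every root.
Set 1 + (-0.671) z + (0.002) z^2 = 0, i.e. a z^2 + b z + c = 0 with a = 0.002, b = -0.671, c = 1.
Discriminant D = b^2 - 4ac = (-0.671)^2 - 4*(0.002)*1 = 0.450241 - (0.008) = 0.442241.
D >= 0, so the roots are real: z = (-b +/- sqrt(D)) / (2a) = (0.671 +/- 0.665012) / (0.004).
  z_1 = (0.671 + 0.665012) / (0.004) = 334.003,   |z_1| = 334.003.
  z_2 = (0.671 - 0.665012) / (0.004) = 1.497,   |z_2| = 1.497.
Moduli of all roots: 334.0030, 1.4970.
All moduli strictly greater than 1? Yes.
Verdict: Invertible.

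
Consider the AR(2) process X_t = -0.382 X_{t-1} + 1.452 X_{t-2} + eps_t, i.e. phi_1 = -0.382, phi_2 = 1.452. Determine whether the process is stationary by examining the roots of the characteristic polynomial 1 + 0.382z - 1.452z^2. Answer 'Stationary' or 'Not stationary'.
\text{Not stationary}

The AR(p) characteristic polynomial is P(z) = 1 + 0.382z - 1.452z^2.
Stationarity requires all roots to lie outside the unit circle, i.e. |z| > 1 for every root.
Set 1 + (0.382) z + (-1.452) z^2 = 0, i.e. a z^2 + b z + c = 0 with a = -1.452, b = 0.382, c = 1.
Discriminant D = b^2 - 4ac = (0.382)^2 - 4*(-1.452)*1 = 0.145924 - (-5.808) = 5.953924.
D >= 0, so the roots are real: z = (-b +/- sqrt(D)) / (2a) = (-0.382 +/- 2.440066) / (-2.904).
  z_1 = (-0.382 + 2.440066) / (-2.904) = -0.7087,   |z_1| = 0.7087.
  z_2 = (-0.382 - 2.440066) / (-2.904) = 0.9718,   |z_2| = 0.9718.
Moduli of all roots: 0.7087, 0.9718.
All moduli strictly greater than 1? No.
Verdict: Not stationary.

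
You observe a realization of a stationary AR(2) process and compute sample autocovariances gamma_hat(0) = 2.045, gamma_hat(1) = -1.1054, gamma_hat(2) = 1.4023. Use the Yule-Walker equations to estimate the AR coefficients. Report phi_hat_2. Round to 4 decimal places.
\hat\phi_{2} = 0.5560

The Yule-Walker equations for an AR(p) process read, in matrix form,
  Gamma_p phi = r_p,   with   (Gamma_p)_{ij} = gamma(|i - j|),
                       (r_p)_i = gamma(i),   i,j = 1..p.
Substitute the sample gammas (Toeplitz matrix and right-hand side of size 2):
  Gamma_p = [[2.045, -1.1054], [-1.1054, 2.045]]
  r_p     = [-1.1054, 1.4023]
Written out:
  2.045 phi_1 - 1.1054 phi_2 = -1.1054
  -1.1054 phi_1 + 2.045 phi_2 = 1.4023
Solve by Cramer's rule:
  det = gamma(0)^2 - gamma(1)^2 = (2.045)^2 - (-1.1054)^2 = 4.182025 - 1.22190916 = 2.96011584
  phi_hat_1 = [gamma(1) gamma(0) - gamma(1) gamma(2)] / det = [(-1.1054)(2.045) - (-1.1054)(1.4023)] / 2.96011584 = -0.71044058 / 2.96011584 = -0.24
  phi_hat_2 = [gamma(0) gamma(2) - gamma(1)^2] / det = [(2.045)(1.4023) - (-1.1054)^2] / 2.96011584 = 1.64579434 / 2.96011584 = 0.556
So phi_hat = [-0.2400, 0.5560].
Therefore phi_hat_2 = 0.5560.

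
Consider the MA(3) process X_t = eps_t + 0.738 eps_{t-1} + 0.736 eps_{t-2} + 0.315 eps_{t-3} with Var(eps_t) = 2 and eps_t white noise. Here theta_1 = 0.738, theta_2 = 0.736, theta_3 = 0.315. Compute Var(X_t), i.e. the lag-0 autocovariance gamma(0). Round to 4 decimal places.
\gamma(0) = 4.3711

For an MA(q) process X_t = eps_t + sum_i theta_i eps_{t-i} with
Var(eps_t) = sigma^2, the variance is
  gamma(0) = sigma^2 * (1 + sum_i theta_i^2).
  sum_i theta_i^2 = (0.738)^2 + (0.736)^2 + (0.315)^2 = 0.544644 + 0.541696 + 0.099225 = 1.185565.
  gamma(0) = 2 * (1 + 1.185565) = 2 * 2.185565 = 4.37113, which rounds to 4.3711.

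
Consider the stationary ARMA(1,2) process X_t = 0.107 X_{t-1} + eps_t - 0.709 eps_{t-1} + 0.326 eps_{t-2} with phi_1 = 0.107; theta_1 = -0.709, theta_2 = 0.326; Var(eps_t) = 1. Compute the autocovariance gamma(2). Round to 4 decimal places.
\gamma(2) = 0.2455

Multiply the model equation by X_{t-k} and take expectations. With theta_0 = psi_0 = 1 and psi_j the MA(infinity) weights, this gives
  gamma(k) - sum_i phi_i gamma(k-i) = c_k,
  c_k = sigma^2 * sum_{j=k..q} theta_j psi_{j-k}   (c_k = 0 for k > q),
using gamma(-m) = gamma(m).
psi-weights needed (psi_j = theta_j + sum_i phi_i psi_{j-i}):
  psi_1 = theta_1 + phi_1 = -0.709 + (0.107) = -0.602
  psi_2 = theta_2 + phi_1 psi_1 = 0.326 + (0.107)(-0.602) = 0.261586
Right-hand sides:
  c_0 = sigma^2 (1 + theta_1 psi_1 + theta_2 psi_2) = 1 * (1 + (-0.709)(-0.602) + (0.326)(0.261586)) = 1 * 1.512095 = 1.512095
  c_1 = sigma^2 (theta_1 + theta_2 psi_1) = 1 * (-0.709 + (0.326)(-0.602)) = -0.905252
  c_2 = sigma^2 theta_2 = 1 * (0.326) = 0.326
Equations for k = 0 and k = 1 (AR order 1):
  gamma(0) = phi_1 gamma(1) + c_0
  gamma(1) = phi_1 gamma(0) + c_1
Substituting the second into the first: gamma(0) (1 - phi_1^2) = c_0 + phi_1 c_1, so
  gamma(0) = (c_0 + phi_1 c_1) / (1 - phi_1^2) = (1.512095 + (0.107)(-0.905252)) / (1 - (0.107)^2) = 1.415233 / 0.988551 = 1.431624.
  gamma(1) = phi_1 gamma(0) + c_1 = (0.107)(1.431624) + (-0.905252) = -0.752068.
For k = 2: gamma(2) = phi_1 gamma(1) + c_2
  = (0.107)(-0.752068) + (0.326) = 0.245529.
Therefore gamma(2) = 0.2455 (to 4 decimal places).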